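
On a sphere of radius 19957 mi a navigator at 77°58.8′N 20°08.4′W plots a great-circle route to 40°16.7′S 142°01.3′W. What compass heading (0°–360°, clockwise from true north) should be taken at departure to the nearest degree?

292°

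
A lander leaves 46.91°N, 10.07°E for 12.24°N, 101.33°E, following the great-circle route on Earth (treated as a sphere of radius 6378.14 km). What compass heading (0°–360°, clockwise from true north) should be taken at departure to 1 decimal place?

Δλ = 91.260° = 1.5928 rad.
y = sin Δλ · cos φ₂ = (0.9998)(0.9773) = 0.9770
x = cos φ₁ sin φ₂ − sin φ₁ cos φ₂ cos Δλ = (0.6831)(0.2120) − (0.7303)(0.9773)(-0.0220) = 0.1605
θ = atan2(y, x) = 80.67°, so the bearing is 80.7°.

80.7°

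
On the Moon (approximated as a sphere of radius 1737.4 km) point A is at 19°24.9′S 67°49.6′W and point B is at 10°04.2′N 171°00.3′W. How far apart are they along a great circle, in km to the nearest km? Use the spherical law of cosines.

3204 km

In radians: φ₁ = -0.3389, φ₂ = 0.1758, Δλ = -103.178° = -1.8008 rad.
cos c = sin φ₁ sin φ₂ + cos φ₁ cos φ₂ cos Δλ = (-0.3324)(0.1749) + (0.9431)(0.9846)(-0.2280) = -0.26983,
so c = arccos(-0.26983) = 1.84401 rad.
Distance = R·c = 1737.4 × 1.8440 ≈ 3204 km.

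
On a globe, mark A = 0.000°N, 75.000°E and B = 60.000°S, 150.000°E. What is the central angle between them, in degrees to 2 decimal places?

82.56°

Let φ₁ = 0.0000 rad, φ₂ = -1.0472 rad, and Δλ = 1.3090 rad.
cos c = sin φ₁ sin φ₂ + cos φ₁ cos φ₂ cos Δλ = (0.0000)(-0.8660) + (1.0000)(0.5000)(0.2588) = 0.12941,
so c = arccos(0.12941) = 1.44102 rad.
So the angular separation is 82.56°.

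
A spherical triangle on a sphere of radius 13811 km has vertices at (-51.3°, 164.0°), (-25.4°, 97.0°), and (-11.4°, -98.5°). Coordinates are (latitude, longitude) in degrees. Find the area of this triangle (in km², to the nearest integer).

78065709 km²

Side lengths (central angles): a = 2.4473, b = 1.4965, c = 0.9819 rad; semiperimeter s = 2.4629.
By l'Huilier's theorem, tan(E/4) = √[tan(s/2) tan((s−a)/2) tan((s−b)/2) tan((s−c)/2)], giving spherical excess E = 0.4093 rad.
Area = E·R² = 0.4093 × (13811)² ≈ 78065709 km².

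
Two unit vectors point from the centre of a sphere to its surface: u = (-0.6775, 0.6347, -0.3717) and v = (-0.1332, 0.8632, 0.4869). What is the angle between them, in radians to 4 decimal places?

u·v = 0.4571; |u| = 1.0000, |v| = 1.0000.
cos θ = (u·v)/(|u||v|) = 0.4571, so θ = 1.0960 rad.

1.0960 rad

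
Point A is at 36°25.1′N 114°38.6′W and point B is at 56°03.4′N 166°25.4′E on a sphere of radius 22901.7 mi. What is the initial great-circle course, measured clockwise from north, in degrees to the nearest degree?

318°

With φ₁ = 0.6356, φ₂ = 0.9784, Δλ = -1.3776 rad, the forward-azimuth formula gives
θ = atan2( sin Δλ cos φ₂ , cos φ₁ sin φ₂ − sin φ₁ cos φ₂ cos Δλ ) = atan2(-0.5480, 0.6039) = -42.22°.
Adding 360° brings this into [0°, 360°): 318°.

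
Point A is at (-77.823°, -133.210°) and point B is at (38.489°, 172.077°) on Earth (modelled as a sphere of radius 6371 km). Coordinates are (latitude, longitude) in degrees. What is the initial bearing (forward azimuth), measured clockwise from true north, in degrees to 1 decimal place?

Δλ = -54.713° = -0.9549 rad.
y = sin Δλ · cos φ₂ = (-0.8163)(0.7827) = -0.6389
x = cos φ₁ sin φ₂ − sin φ₁ cos φ₂ cos Δλ = (0.2109)(0.6224) − (-0.9775)(0.7827)(0.5777) = 0.5733
θ = atan2(y, x) = -48.10°; adding 360° gives 311.9°.

311.9°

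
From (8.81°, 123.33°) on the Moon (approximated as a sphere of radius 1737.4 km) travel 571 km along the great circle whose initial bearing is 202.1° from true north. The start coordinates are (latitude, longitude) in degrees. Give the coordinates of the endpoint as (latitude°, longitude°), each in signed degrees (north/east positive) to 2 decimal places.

-8.66°, 116.27°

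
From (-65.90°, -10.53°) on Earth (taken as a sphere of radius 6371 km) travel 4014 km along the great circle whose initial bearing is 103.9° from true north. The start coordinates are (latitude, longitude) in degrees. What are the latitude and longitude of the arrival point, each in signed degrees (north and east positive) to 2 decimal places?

-52.69°, 60.13°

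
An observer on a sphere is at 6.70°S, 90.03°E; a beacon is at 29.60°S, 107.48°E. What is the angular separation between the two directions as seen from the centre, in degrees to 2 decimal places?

28.18°

With latitudes φ₁ = -6.700°, φ₂ = -29.600° and longitude difference Δλ = 17.450°:
Haversine: a = sin²(Δφ/2) + cos φ₁ cos φ₂ sin²(Δλ/2) = 0.0394 + (0.9932)(0.8695)(0.0230) = 0.05928.
Central angle c = 2·arcsin(√a) = 0.49189 rad.
So the angular separation is 28.18°.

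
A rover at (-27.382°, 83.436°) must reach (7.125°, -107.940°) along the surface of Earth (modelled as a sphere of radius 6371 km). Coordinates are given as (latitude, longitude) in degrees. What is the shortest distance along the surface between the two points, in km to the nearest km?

17463 km

In radians: φ₁ = -0.4779, φ₂ = 0.1244, Δλ = 168.624° = 2.9430 rad.
cos c = sin φ₁ sin φ₂ + cos φ₁ cos φ₂ cos Δλ = (-0.4599)(0.1240) + (0.8880)(0.9923)(-0.9804) = -0.92084,
so c = arccos(-0.92084) = 2.74102 rad.
Distance = R·c = 6371 × 2.7410 ≈ 17463 km.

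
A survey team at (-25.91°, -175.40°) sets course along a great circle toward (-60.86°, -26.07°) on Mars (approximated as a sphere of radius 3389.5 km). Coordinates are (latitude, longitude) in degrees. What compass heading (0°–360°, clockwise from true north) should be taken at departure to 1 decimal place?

165.6°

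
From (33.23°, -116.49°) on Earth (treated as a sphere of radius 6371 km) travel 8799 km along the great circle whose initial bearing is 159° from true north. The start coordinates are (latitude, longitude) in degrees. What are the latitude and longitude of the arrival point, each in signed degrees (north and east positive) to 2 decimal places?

-41.57°, -88.43°

Angular distance δ = d/R = 8799/6371 = 1.38110 rad; initial bearing θ = 2.7751 rad.
sin φ₂ = sin φ₁ cos δ + cos φ₁ sin δ cos θ = (0.5480)(0.1886) + (0.8365)(0.9821)(-0.9336) = -0.6636, so φ₂ = -41.57°.
Δλ = atan2(sin θ sin δ cos φ₁, cos δ − sin φ₁ sin φ₂) = atan2(0.2944, 0.5522) = 28.063°.
λ₂ = -116.490° + 28.063° = -88.43°.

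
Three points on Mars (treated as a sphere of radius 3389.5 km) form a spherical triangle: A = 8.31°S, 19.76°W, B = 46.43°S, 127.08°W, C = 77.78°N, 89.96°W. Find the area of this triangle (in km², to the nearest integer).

Side lengths (central angles): a = 2.2041, b = 1.6412, c = 1.6693 rad; semiperimeter s = 2.7573.
By l'Huilier's theorem, tan(E/4) = √[tan(s/2) tan((s−a)/2) tan((s−b)/2) tan((s−c)/2)], giving spherical excess E = 2.5540 rad.
Area = E·R² = 2.5540 × (3389.5)² ≈ 29341846 km².

29341846 km²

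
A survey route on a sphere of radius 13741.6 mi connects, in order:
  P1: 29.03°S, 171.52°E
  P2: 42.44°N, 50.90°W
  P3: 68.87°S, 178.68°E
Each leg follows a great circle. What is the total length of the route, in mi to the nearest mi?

68788 mi

Leg P1→P2: central angle 2.5045 rad, distance 34415.6 mi.
Leg P2→P3: central angle 2.5013 rad, distance 34372.3 mi.
Total: 34415.6 + 34372.3 ≈ 68788 mi.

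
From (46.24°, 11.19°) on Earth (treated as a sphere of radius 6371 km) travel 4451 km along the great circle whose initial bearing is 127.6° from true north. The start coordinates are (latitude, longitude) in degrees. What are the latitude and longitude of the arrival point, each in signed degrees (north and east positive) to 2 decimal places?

16.36°, 43.27°

Angular distance δ = d/R = 4451/6371 = 0.69863 rad; initial bearing θ = 2.2270 rad.
sin φ₂ = sin φ₁ cos δ + cos φ₁ sin δ cos θ = (0.7222)(0.7657) + (0.6916)(0.6432)(-0.6101) = 0.2816, so φ₂ = 16.36°.
Δλ = atan2(sin θ sin δ cos φ₁, cos δ − sin φ₁ sin φ₂) = atan2(0.3524, 0.5623) = 32.078°.
λ₂ = 11.190° + 32.078° = 43.27°.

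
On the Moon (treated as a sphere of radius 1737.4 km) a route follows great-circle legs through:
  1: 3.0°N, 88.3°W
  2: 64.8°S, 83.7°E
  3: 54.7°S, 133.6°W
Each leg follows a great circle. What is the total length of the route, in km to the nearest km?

5308 km

Leg 1→2: central angle 2.0583 rad, distance 3576.1 km.
Leg 2→3: central angle 0.9971 rad, distance 1732.4 km.
Total: 3576.1 + 1732.4 ≈ 5308 km.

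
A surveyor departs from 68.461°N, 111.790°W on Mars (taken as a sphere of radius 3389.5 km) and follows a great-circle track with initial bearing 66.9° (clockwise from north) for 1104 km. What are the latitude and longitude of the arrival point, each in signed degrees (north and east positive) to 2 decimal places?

Angular distance δ = d/R = 1104/3389.5 = 0.32571 rad; initial bearing θ = 1.1676 rad.
sin φ₂ = sin φ₁ cos δ + cos φ₁ sin δ cos θ = (0.9302)(0.9474) + (0.3671)(0.3200)(0.3923) = 0.9274, so φ₂ = 68.03°.
Δλ = atan2(sin θ sin δ cos φ₁, cos δ − sin φ₁ sin φ₂) = atan2(0.1081, 0.0848) = 51.867°.
λ₂ = -111.790° + 51.867° = -59.92°.

68.03°, -59.92°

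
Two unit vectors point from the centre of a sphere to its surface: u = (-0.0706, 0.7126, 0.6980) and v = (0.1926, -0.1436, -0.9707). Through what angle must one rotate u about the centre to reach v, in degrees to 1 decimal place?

142.5°

u·v = -0.7935; |u| = 1.0000, |v| = 1.0000.
cos θ = (u·v)/(|u||v|) = -0.7935, so θ = 142.5°.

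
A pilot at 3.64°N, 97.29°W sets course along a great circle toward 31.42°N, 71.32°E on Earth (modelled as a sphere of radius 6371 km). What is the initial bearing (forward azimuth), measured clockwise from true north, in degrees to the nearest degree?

With φ₁ = 0.0635, φ₂ = 0.5484, Δλ = 2.9428 rad, the forward-azimuth formula gives
θ = atan2( sin Δλ cos φ₂ , cos φ₁ sin φ₂ − sin φ₁ cos φ₂ cos Δλ ) = atan2(0.1685, 0.5734) = 16.38°.
So the initial bearing is 16°.

16°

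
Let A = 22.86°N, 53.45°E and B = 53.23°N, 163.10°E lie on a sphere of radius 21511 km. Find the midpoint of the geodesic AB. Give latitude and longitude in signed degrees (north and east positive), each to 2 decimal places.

52.44°, 91.50°

Central angle δ = 1.4448 rad. Interpolating on the sphere with fraction f = 0.5:
P = [sin((1−f)δ)·A + sin(fδ)·B] / sin δ = 0.6665·A + 0.6665·B in Cartesian coordinates,
giving P = (-0.0160, 0.6093, 0.7928), i.e. latitude 52.44°, longitude 91.50°.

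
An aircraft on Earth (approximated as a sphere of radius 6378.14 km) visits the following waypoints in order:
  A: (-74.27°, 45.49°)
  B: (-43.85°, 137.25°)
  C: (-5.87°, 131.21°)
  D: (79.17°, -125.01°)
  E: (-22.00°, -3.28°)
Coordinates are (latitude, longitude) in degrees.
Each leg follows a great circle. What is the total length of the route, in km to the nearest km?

Leg A→B: central angle 0.8489 rad, distance 5414.3 km.
Leg B→C: central angle 0.6693 rad, distance 4269.0 km.
Leg C→D: central angle 1.7163 rad, distance 10946.7 km.
Leg D→E: central angle 2.0483 rad, distance 13064.3 km.
Total: 5414.3 + 4269.0 + 10946.7 + 13064.3 ≈ 33694 km.

33694 km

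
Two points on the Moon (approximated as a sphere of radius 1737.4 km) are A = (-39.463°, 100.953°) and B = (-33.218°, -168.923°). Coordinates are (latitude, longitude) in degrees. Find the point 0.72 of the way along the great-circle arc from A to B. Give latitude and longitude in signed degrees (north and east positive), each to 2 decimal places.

-42.46°, 169.19°

Central angle δ = 1.2167 rad. Interpolating on the sphere with fraction f = 0.72:
P = [sin((1−f)δ)·A + sin(fδ)·B] / sin δ = 0.3562·A + 0.8190·B in Cartesian coordinates,
giving P = (-0.7247, 0.1384, -0.6751), i.e. latitude -42.46°, longitude 169.19°.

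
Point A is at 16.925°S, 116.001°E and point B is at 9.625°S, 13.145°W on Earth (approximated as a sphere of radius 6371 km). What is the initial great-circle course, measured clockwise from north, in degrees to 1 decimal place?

246.0°

With φ₁ = -0.2954, φ₂ = -0.1680, Δλ = -2.2540 rad, the forward-azimuth formula gives
θ = atan2( sin Δλ cos φ₂ , cos φ₁ sin φ₂ − sin φ₁ cos φ₂ cos Δλ ) = atan2(-0.7646, -0.3412) = -114.05°.
Adding 360° brings this into [0°, 360°): 246.0°.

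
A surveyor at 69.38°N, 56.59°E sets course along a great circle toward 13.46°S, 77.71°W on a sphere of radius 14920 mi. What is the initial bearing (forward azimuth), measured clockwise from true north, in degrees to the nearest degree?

309°

Δλ = -134.300° = -2.3440 rad.
y = sin Δλ · cos φ₂ = (-0.7157)(0.9725) = -0.6960
x = cos φ₁ sin φ₂ − sin φ₁ cos φ₂ cos Δλ = (0.3522)(-0.2328) − (0.9359)(0.9725)(-0.6984) = 0.5537
θ = atan2(y, x) = -51.50°; adding 360° gives 309°.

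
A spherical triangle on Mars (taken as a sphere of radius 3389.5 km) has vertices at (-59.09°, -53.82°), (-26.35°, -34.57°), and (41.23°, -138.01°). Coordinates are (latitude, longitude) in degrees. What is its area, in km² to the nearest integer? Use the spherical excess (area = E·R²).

12172465 km²

Side lengths (central angles): a = 2.0366, b = 2.1251, c = 0.6174 rad; semiperimeter s = 2.3896.
By l'Huilier's theorem, tan(E/4) = √[tan(s/2) tan((s−a)/2) tan((s−b)/2) tan((s−c)/2)], giving spherical excess E = 1.0595 rad.
Area = E·R² = 1.0595 × (3389.5)² ≈ 12172465 km².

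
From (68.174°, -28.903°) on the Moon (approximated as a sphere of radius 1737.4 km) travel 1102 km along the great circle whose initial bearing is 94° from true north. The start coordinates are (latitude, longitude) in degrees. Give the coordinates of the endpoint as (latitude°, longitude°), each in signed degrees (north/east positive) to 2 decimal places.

Angular distance δ = d/R = 1102/1737.4 = 0.63428 rad; initial bearing θ = 1.6406 rad.
sin φ₂ = sin φ₁ cos δ + cos φ₁ sin δ cos θ = (0.9283)(0.8055) + (0.3718)(0.5926)(-0.0698) = 0.7324, so φ₂ = 47.09°.
Δλ = atan2(sin θ sin δ cos φ₁, cos δ − sin φ₁ sin φ₂) = atan2(0.2198, 0.1256) = 60.252°.
λ₂ = -28.903° + 60.252° = 31.35°.

47.09°, 31.35°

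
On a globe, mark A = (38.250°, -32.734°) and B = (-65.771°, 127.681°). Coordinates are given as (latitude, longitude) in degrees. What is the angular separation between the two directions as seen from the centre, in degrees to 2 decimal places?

In radians: φ₁ = 0.6676, φ₂ = -1.1479, Δλ = 160.415° = 2.7998 rad.
cos c = sin φ₁ sin φ₂ + cos φ₁ cos φ₂ cos Δλ = (0.6191)(-0.9119) + (0.7853)(0.4104)(-0.9421) = -0.86820,
so c = arccos(-0.86820) = 2.62235 rad.
So the angular separation is 150.25°.

150.25°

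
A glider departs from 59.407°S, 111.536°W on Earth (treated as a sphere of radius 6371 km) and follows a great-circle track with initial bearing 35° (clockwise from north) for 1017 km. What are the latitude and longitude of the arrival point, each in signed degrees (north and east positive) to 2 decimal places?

Angular distance δ = d/R = 1017/6371 = 0.15963 rad; initial bearing θ = 0.6109 rad.
sin φ₂ = sin φ₁ cos δ + cos φ₁ sin δ cos θ = (-0.8608)(0.9873) + (0.5089)(0.1590)(0.8192) = -0.7836, so φ₂ = -51.59°.
Δλ = atan2(sin θ sin δ cos φ₁, cos δ − sin φ₁ sin φ₂) = atan2(0.0464, 0.3128) = 8.439°.
λ₂ = -111.536° + 8.439° = -103.10°.

-51.59°, -103.10°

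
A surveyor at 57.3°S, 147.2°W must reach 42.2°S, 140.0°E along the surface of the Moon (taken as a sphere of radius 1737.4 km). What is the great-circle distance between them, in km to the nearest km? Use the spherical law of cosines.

With latitudes φ₁ = -57.300°, φ₂ = -42.200° and longitude difference Δλ = -72.800°:
cos c = sin φ₁ sin φ₂ + cos φ₁ cos φ₂ cos Δλ = (-0.8415)(-0.6717) + (0.5402)(0.7408)(0.2957) = 0.68361,
so c = arccos(0.68361) = 0.81810 rad.
Distance = R·c = 1737.4 × 0.8181 ≈ 1421 km.

1421 km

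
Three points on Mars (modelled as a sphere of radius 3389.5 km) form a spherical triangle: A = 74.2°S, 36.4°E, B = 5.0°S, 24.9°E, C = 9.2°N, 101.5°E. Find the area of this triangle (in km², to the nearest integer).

12351825 km²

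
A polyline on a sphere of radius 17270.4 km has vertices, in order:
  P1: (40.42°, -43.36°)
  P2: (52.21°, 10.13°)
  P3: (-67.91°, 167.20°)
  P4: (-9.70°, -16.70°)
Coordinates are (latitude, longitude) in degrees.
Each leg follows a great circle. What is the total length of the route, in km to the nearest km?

90722 km

Leg P1→P2: central angle 0.6601 rad, distance 11399.7 km.
Leg P2→P3: central angle 2.8068 rad, distance 48474.8 km.
Leg P3→P4: central angle 1.7862 rad, distance 30847.8 km.
Total: 11399.7 + 48474.8 + 30847.8 ≈ 90722 km.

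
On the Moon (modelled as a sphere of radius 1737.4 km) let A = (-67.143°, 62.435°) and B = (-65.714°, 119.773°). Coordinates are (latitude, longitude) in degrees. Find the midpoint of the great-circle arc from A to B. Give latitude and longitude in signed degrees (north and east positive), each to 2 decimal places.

-69.05°, 92.00°

The central angle between A and B is δ = 0.3867 rad.
With f = 0.5, the slerp weights are sin((1−f)δ)/sin δ = 0.5095 and sin(fδ)/sin δ = 0.5095.
Weighted sum of the unit vectors: (0.5095)·(0.1797,0.3443,-0.9215) + (0.5095)·(-0.2042,0.3570,-0.9115) = (-0.0125, 0.3573, -0.9339).
Converting back: φ = atan2(z, √(x²+y²)) = -69.05°, λ = atan2(y, x) = 92.00°.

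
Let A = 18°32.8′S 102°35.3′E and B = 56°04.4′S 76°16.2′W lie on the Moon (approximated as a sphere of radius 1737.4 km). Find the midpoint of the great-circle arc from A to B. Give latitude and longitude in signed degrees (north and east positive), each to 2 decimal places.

-71.22°, 100.96°

Central angle δ = 1.8391 rad. Interpolating on the sphere with fraction f = 0.5:
P = [sin((1−f)δ)·A + sin(fδ)·B] / sin δ = 0.8249·A + 0.8249·B in Cartesian coordinates,
giving P = (-0.0612, 0.3160, -0.9468), i.e. latitude -71.22°, longitude 100.96°.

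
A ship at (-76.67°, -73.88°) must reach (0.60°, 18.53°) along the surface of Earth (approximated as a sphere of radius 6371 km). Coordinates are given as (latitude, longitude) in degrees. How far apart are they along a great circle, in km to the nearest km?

With latitudes φ₁ = -76.670°, φ₂ = 0.600° and longitude difference Δλ = 92.410°:
cos c = sin φ₁ sin φ₂ + cos φ₁ cos φ₂ cos Δλ = (-0.9731)(0.0105) + (0.2306)(0.9999)(-0.0421) = -0.01988,
so c = arccos(-0.01988) = 1.59068 rad.
Distance = R·c = 6371 × 1.5907 ≈ 10134 km.

10134 km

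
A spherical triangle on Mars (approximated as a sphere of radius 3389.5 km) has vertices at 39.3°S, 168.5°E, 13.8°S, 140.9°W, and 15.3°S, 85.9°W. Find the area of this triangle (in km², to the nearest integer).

4824886 km²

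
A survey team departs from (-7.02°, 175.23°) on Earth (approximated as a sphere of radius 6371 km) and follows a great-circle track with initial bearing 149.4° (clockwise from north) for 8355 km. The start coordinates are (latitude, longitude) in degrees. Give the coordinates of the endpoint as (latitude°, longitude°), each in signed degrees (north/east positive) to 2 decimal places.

-58.99°, -112.03°

Angular distance δ = d/R = 8355/6371 = 1.31141 rad; initial bearing θ = 2.6075 rad.
sin φ₂ = sin φ₁ cos δ + cos φ₁ sin δ cos θ = (-0.1222)(0.2565) + (0.9925)(0.9665)(-0.8607) = -0.8571, so φ₂ = -58.99°.
Δλ = atan2(sin θ sin δ cos φ₁, cos δ − sin φ₁ sin φ₂) = atan2(0.4883, 0.1517) = 72.738°.
λ₂ = 175.230° + 72.738° = 247.97° → -112.03° after wrapping to (−180°, 180°].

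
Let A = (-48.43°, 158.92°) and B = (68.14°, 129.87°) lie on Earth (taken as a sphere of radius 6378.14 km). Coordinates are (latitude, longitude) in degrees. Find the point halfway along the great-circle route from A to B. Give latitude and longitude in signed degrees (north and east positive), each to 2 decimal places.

10.15°, 148.56°

Central angle δ = 2.0696 rad. Interpolating on the sphere with fraction f = 0.5:
P = [sin((1−f)δ)·A + sin(fδ)·B] / sin δ = 0.9790·A + 0.9790·B in Cartesian coordinates,
giving P = (-0.8398, 0.5134, 0.1762), i.e. latitude 10.15°, longitude 148.56°.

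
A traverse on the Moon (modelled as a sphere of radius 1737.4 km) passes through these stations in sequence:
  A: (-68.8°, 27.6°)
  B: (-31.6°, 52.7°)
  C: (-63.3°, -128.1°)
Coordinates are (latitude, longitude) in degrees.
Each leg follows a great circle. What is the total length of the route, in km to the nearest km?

Leg A→B: central angle 0.6960 rad, distance 1209.1 km.
Leg B→C: central angle 1.4852 rad, distance 2580.5 km.
Total: 1209.1 + 2580.5 ≈ 3790 km.

3790 km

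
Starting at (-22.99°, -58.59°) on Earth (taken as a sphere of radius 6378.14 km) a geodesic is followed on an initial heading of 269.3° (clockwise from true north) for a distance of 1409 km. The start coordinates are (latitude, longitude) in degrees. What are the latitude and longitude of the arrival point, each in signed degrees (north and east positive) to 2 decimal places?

-22.55°, -72.31°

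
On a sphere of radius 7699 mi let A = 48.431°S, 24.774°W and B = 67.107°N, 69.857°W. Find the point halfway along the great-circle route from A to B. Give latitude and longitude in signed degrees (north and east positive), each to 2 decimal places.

10.04°, -41.14°

The central angle between A and B is δ = 2.1025 rad.
With f = 0.5, the slerp weights are sin((1−f)δ)/sin δ = 1.0070 and sin(fδ)/sin δ = 1.0070.
Weighted sum of the unit vectors: (1.0070)·(0.6025,-0.2780,-0.7482) + (1.0070)·(0.1340,-0.3652,0.9212) = (0.7416, -0.6478, 0.1743).
Converting back: φ = atan2(z, √(x²+y²)) = 10.04°, λ = atan2(y, x) = -41.14°.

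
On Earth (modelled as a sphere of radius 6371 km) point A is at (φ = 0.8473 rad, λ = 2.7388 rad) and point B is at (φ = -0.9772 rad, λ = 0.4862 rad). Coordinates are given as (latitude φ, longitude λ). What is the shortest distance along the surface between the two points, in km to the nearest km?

Let φ₁ = 0.8473 rad, φ₂ = -0.9772 rad, and Δλ = -2.2526 rad.
cos c = sin φ₁ sin φ₂ + cos φ₁ cos φ₂ cos Δλ = (0.7495)(-0.8289) + (0.6620)(0.5593)(-0.6302) = -0.85464,
so c = arccos(-0.85464) = 2.59565 rad.
Distance = R·c = 6371 × 2.5957 ≈ 16537 km.

16537 km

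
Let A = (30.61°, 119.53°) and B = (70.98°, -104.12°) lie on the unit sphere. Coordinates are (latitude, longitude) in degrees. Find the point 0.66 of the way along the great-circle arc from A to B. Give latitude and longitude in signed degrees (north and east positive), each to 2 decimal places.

The central angle between A and B is δ = 1.2886 rad.
With f = 0.66, the slerp weights are sin((1−f)δ)/sin δ = 0.4417 and sin(fδ)/sin δ = 0.7826.
Weighted sum of the unit vectors: (0.4417)·(-0.4242,0.7489,0.5092) + (0.7826)·(-0.0795,-0.3161,0.9454) = (-0.2496, 0.0835, 0.9647).
Converting back: φ = atan2(z, √(x²+y²)) = 74.74°, λ = atan2(y, x) = 161.51°.

74.74°, 161.51°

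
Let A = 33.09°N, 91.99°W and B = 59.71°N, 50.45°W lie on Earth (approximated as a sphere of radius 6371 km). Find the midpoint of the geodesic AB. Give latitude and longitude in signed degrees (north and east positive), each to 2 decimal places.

Central angle δ = 0.6637 rad. Interpolating on the sphere with fraction f = 0.5:
P = [sin((1−f)δ)·A + sin(fδ)·B] / sin δ = 0.5289·A + 0.5289·B in Cartesian coordinates,
giving P = (0.1545, -0.6485, 0.7454), i.e. latitude 48.19°, longitude -76.60°.

48.19°, -76.60°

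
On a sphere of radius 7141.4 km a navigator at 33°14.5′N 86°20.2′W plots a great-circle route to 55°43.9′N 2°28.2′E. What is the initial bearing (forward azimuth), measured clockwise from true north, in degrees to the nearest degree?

With φ₁ = 0.5802, φ₂ = 0.9727, Δλ = 1.5500 rad, the forward-azimuth formula gives
θ = atan2( sin Δλ cos φ₂ , cos φ₁ sin φ₂ − sin φ₁ cos φ₂ cos Δλ ) = atan2(0.5629, 0.6848) = 39.42°.
So the initial bearing is 39°.

39°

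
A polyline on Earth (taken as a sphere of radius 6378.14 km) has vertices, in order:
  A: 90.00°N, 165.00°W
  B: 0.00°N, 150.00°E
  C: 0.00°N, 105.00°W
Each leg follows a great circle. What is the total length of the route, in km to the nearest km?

21707 km

Leg A→B: central angle 1.5708 rad, distance 10018.8 km.
Leg B→C: central angle 1.8326 rad, distance 11688.6 km.
Total: 10018.8 + 11688.6 ≈ 21707 km.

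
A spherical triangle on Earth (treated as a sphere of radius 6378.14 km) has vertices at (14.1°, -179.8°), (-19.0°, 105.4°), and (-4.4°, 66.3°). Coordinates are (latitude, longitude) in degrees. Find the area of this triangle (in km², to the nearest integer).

19319731 km²

Side lengths (central angles): a = 0.7127, b = 1.9938, c = 1.4090 rad; semiperimeter s = 2.0577.
By l'Huilier's theorem, tan(E/4) = √[tan(s/2) tan((s−a)/2) tan((s−b)/2) tan((s−c)/2)], giving spherical excess E = 0.4749 rad.
Area = E·R² = 0.4749 × (6378.14)² ≈ 19319731 km².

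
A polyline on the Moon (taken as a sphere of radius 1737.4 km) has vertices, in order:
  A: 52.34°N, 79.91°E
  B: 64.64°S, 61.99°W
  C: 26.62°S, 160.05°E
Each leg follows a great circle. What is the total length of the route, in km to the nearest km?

Leg A→B: central angle 2.7422 rad, distance 4764.3 km.
Leg B→C: central angle 1.4500 rad, distance 2519.2 km.
Total: 4764.3 + 2519.2 ≈ 7283 km.

7283 km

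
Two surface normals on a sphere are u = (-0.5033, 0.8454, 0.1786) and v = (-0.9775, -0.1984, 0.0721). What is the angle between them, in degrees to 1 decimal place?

70.3°

u·v = 0.3371; |u| = 1.0000, |v| = 1.0000.
cos θ = (u·v)/(|u||v|) = 0.3371, so θ = 70.3°.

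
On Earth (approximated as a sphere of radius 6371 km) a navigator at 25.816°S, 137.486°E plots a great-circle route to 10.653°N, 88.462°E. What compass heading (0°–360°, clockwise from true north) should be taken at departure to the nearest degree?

With φ₁ = -0.4506, φ₂ = 0.1859, Δλ = -0.8556 rad, the forward-azimuth formula gives
θ = atan2( sin Δλ cos φ₂ , cos φ₁ sin φ₂ − sin φ₁ cos φ₂ cos Δλ ) = atan2(-0.7420, 0.4471) = -58.93°.
Adding 360° brings this into [0°, 360°): 301°.

301°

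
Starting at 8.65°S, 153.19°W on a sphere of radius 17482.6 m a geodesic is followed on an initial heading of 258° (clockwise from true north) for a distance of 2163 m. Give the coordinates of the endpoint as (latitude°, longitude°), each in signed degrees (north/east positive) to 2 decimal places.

-10.06°, -160.23°

Angular distance δ = d/R = 2163/17482.6 = 0.12372 rad; initial bearing θ = 4.5029 rad.
sin φ₂ = sin φ₁ cos δ + cos φ₁ sin δ cos θ = (-0.1504)(0.9924) + (0.9886)(0.1234)(-0.2079) = -0.1746, so φ₂ = -10.06°.
Δλ = atan2(sin θ sin δ cos φ₁, cos δ − sin φ₁ sin φ₂) = atan2(-0.1193, 0.9661) = -7.042°.
λ₂ = -153.190° − 7.042° = -160.23°.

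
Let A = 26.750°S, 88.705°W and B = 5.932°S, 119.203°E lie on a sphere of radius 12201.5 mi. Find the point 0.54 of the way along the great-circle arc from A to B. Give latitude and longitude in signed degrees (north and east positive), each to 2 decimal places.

-48.05°, 175.12°

Central angle δ = 2.4015 rad. Interpolating on the sphere with fraction f = 0.54:
P = [sin((1−f)δ)·A + sin(fδ)·B] / sin δ = 1.3246·A + 1.4275·B in Cartesian coordinates,
giving P = (-0.6660, 0.0568, -0.7438), i.e. latitude -48.05°, longitude 175.12°.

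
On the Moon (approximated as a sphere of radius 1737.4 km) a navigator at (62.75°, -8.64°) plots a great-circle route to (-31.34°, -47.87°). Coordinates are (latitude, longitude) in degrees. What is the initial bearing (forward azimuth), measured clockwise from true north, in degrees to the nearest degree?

213°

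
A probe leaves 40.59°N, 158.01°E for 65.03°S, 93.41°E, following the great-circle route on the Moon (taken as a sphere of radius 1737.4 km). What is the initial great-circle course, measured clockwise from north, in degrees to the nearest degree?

With φ₁ = 0.7084, φ₂ = -1.1350, Δλ = -1.1275 rad, the forward-azimuth formula gives
θ = atan2( sin Δλ cos φ₂ , cos φ₁ sin φ₂ − sin φ₁ cos φ₂ cos Δλ ) = atan2(-0.3813, -0.8062) = -154.69°.
Adding 360° brings this into [0°, 360°): 205°.

205°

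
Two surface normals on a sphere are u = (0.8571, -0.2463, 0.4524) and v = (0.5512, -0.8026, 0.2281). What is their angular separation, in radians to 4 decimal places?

0.6867 rad

u·v = 0.7733; |u| = 1.0000, |v| = 1.0000.
cos θ = (u·v)/(|u||v|) = 0.7733, so θ = 0.6867 rad.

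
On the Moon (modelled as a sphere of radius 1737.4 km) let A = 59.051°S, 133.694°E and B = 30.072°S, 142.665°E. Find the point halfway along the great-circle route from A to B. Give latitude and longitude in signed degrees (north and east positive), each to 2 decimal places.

Central angle δ = 0.5169 rad. Interpolating on the sphere with fraction f = 0.5:
P = [sin((1−f)δ)·A + sin(fδ)·B] / sin δ = 0.5172·A + 0.5172·B in Cartesian coordinates,
giving P = (-0.5396, 0.4637, -0.7027), i.e. latitude -44.64°, longitude 139.32°.

-44.64°, 139.32°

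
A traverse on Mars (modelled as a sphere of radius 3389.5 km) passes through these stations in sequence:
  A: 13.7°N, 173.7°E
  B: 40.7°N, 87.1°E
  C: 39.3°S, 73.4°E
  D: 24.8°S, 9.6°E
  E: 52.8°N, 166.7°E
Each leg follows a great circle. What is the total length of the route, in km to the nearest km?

21385 km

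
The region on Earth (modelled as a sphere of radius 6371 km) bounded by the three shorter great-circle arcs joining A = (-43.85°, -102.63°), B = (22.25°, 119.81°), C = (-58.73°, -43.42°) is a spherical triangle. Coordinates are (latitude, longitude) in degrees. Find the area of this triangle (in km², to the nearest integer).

Side lengths (central angles): a = 2.4713, b = 0.6701, c = 2.4263 rad; semiperimeter s = 2.7838.
By l'Huilier's theorem, tan(E/4) = √[tan(s/2) tan((s−a)/2) tan((s−b)/2) tan((s−c)/2)], giving spherical excess E = 1.9437 rad.
Area = E·R² = 1.9437 × (6371)² ≈ 78893028 km².

78893028 km²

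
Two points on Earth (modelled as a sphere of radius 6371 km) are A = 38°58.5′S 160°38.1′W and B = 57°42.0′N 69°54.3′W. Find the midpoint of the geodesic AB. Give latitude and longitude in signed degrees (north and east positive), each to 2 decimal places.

Central angle δ = 2.1376 rad. Interpolating on the sphere with fraction f = 0.5:
P = [sin((1−f)δ)·A + sin(fδ)·B] / sin δ = 1.0391·A + 1.0391·B in Cartesian coordinates,
giving P = (-0.5714, -0.7893, 0.2247), i.e. latitude 12.99°, longitude -125.90°.

12.99°, -125.90°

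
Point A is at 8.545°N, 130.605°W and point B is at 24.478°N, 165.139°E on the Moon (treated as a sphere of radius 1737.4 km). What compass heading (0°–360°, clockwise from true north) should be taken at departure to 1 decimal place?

Δλ = -64.256° = -1.1215 rad.
y = sin Δλ · cos φ₂ = (-0.9007)(0.9101) = -0.8198
x = cos φ₁ sin φ₂ − sin φ₁ cos φ₂ cos Δλ = (0.9889)(0.4143) − (0.1486)(0.9101)(0.4344) = 0.3510
θ = atan2(y, x) = -66.82°; adding 360° gives 293.2°.

293.2°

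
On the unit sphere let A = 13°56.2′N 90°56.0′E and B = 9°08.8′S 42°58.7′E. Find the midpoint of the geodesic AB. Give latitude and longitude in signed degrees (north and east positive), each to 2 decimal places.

Central angle δ = 0.9230 rad. Interpolating on the sphere with fraction f = 0.5:
P = [sin((1−f)δ)·A + sin(fδ)·B] / sin δ = 0.5584·A + 0.5584·B in Cartesian coordinates,
giving P = (0.3945, 0.9177, 0.0457), i.e. latitude 2.62°, longitude 66.74°.

2.62°, 66.74°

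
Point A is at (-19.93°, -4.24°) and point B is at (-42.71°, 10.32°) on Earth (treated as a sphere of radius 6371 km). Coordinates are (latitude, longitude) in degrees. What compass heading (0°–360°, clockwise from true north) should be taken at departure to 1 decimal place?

154.9°

Δλ = 14.560° = 0.2541 rad.
y = sin Δλ · cos φ₂ = (0.2514)(0.7348) = 0.1847
x = cos φ₁ sin φ₂ − sin φ₁ cos φ₂ cos Δλ = (0.9401)(-0.6783) − (-0.3409)(0.7348)(0.9679) = -0.3952
θ = atan2(y, x) = 154.95°, so the bearing is 154.9°.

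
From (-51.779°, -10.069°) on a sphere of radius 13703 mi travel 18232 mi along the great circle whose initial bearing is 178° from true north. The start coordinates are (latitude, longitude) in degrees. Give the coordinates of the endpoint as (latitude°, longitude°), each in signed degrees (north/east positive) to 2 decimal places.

Angular distance δ = d/R = 18232/13703 = 1.33051 rad; initial bearing θ = 3.1067 rad.
sin φ₂ = sin φ₁ cos δ + cos φ₁ sin δ cos θ = (-0.7856)(0.2380) + (0.6187)(0.9713)(-0.9994) = -0.7875, so φ₂ = -51.95°.
Δλ = atan2(sin θ sin δ cos φ₁, cos δ − sin φ₁ sin φ₂) = atan2(0.0210, -0.3807) = 176.847°.
λ₂ = -10.069° + 176.847° = 166.78°.

-51.95°, 166.78°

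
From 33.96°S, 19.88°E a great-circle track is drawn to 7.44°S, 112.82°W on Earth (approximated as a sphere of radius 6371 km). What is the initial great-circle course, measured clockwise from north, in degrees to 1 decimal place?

236.5°

With φ₁ = -0.5927, φ₂ = -0.1299, Δλ = -2.3161 rad, the forward-azimuth formula gives
θ = atan2( sin Δλ cos φ₂ , cos φ₁ sin φ₂ − sin φ₁ cos φ₂ cos Δλ ) = atan2(-0.7287, -0.4830) = -123.54°.
Adding 360° brings this into [0°, 360°): 236.5°.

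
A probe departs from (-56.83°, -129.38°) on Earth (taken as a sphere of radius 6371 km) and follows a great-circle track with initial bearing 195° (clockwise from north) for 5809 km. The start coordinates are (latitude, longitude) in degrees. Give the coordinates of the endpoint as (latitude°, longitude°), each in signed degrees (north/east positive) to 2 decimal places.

Angular distance δ = d/R = 5809/6371 = 0.91179 rad; initial bearing θ = 3.4034 rad.
sin φ₂ = sin φ₁ cos δ + cos φ₁ sin δ cos θ = (-0.8371)(0.6123) + (0.5471)(0.7906)(-0.9659) = -0.9304, so φ₂ = -68.49°.
Δλ = atan2(sin θ sin δ cos φ₁, cos δ − sin φ₁ sin φ₂) = atan2(-0.1120, -0.1664) = -146.073°.
λ₂ = -129.380° − 146.073° = -275.45° → 84.55° after wrapping to (−180°, 180°].

-68.49°, 84.55°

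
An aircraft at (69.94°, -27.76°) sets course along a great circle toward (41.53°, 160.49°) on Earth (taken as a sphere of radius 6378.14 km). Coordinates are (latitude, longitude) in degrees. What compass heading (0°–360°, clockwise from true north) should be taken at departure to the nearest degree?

353°

With φ₁ = 1.2207, φ₂ = 0.7248, Δλ = -2.9976 rad, the forward-azimuth formula gives
θ = atan2( sin Δλ cos φ₂ , cos φ₁ sin φ₂ − sin φ₁ cos φ₂ cos Δλ ) = atan2(-0.1074, 0.9233) = -6.64°.
Adding 360° brings this into [0°, 360°): 353°.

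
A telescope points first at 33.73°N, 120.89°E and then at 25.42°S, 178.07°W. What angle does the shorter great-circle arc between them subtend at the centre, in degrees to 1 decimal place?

In radians: φ₁ = 0.5887, φ₂ = -0.4437, Δλ = 61.040° = 1.0653 rad.
Haversine: a = sin²(Δφ/2) + cos φ₁ cos φ₂ sin²(Δλ/2) = 0.2436 + (0.8317)(0.9032)(0.2579) = 0.43732.
Central angle c = 2·arcsin(√a) = 1.44512 rad.
So the angular separation is 82.8°.

82.8°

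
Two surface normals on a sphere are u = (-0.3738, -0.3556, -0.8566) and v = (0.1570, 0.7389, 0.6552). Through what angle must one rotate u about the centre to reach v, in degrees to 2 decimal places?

151.98°

u·v = -0.8827; |u| = 1.0000, |v| = 1.0000.
cos θ = (u·v)/(|u||v|) = -0.8827, so θ = 151.98°.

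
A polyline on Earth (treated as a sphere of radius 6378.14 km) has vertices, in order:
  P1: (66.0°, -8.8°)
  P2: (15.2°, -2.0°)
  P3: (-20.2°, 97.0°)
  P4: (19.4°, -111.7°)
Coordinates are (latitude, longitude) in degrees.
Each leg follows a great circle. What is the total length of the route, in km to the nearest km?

34225 km

Leg P1→P2: central angle 0.8902 rad, distance 5677.7 km.
Leg P2→P3: central angle 1.8051 rad, distance 11513.5 km.
Leg P3→P4: central angle 2.6707 rad, distance 17033.9 km.
Total: 5677.7 + 11513.5 + 17033.9 ≈ 34225 km.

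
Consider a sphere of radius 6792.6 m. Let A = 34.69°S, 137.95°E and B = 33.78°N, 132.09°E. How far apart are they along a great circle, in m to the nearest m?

In radians: φ₁ = -0.6055, φ₂ = 0.5896, Δλ = -5.860° = -0.1023 rad.
cos c = sin φ₁ sin φ₂ + cos φ₁ cos φ₂ cos Δλ = (-0.5691)(0.5560) + (0.8222)(0.8312)(0.9948) = 0.36342,
so c = arccos(0.36342) = 1.19886 rad.
Distance = R·c = 6792.6 × 1.1989 ≈ 8143 m.

8143 m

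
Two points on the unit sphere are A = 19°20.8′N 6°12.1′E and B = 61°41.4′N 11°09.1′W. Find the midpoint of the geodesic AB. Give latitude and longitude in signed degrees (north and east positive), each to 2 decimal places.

40.81°, 0.42°

The central angle between A and B is δ = 0.7688 rad.
With f = 0.5, the slerp weights are sin((1−f)δ)/sin δ = 0.5394 and sin(fδ)/sin δ = 0.5394.
Weighted sum of the unit vectors: (0.5394)·(0.9380,0.1019,0.3313) + (0.5394)·(0.4653,-0.0917,0.8804) = (0.7569, 0.0055, 0.6535).
Converting back: φ = atan2(z, √(x²+y²)) = 40.81°, λ = atan2(y, x) = 0.42°.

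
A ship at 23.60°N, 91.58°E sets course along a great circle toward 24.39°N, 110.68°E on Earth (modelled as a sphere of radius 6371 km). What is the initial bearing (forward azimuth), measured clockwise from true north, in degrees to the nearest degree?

Δλ = 19.100° = 0.3334 rad.
y = sin Δλ · cos φ₂ = (0.3272)(0.9108) = 0.2980
x = cos φ₁ sin φ₂ − sin φ₁ cos φ₂ cos Δλ = (0.9164)(0.4129) − (0.4003)(0.9108)(0.9449) = 0.0339
θ = atan2(y, x) = 83.52°, so the bearing is 84°.

84°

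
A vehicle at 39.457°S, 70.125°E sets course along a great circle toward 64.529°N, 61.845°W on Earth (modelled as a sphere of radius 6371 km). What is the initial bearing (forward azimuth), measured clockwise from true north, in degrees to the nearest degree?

Δλ = -131.970° = -2.3033 rad.
y = sin Δλ · cos φ₂ = (-0.7435)(0.4301) = -0.3197
x = cos φ₁ sin φ₂ − sin φ₁ cos φ₂ cos Δλ = (0.7721)(0.9028) − (-0.6355)(0.4301)(-0.6687) = 0.5143
θ = atan2(y, x) = -31.87°; adding 360° gives 328°.

328°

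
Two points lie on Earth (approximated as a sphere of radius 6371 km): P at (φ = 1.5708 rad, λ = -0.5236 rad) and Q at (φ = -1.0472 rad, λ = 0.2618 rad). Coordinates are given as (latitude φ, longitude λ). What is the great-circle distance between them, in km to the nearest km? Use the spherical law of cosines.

In radians: φ₁ = 1.5708, φ₂ = -1.0472, Δλ = 45.000° = 0.7854 rad.
cos c = sin φ₁ sin φ₂ + cos φ₁ cos φ₂ cos Δλ = (1.0000)(-0.8660) + (-0.0000)(0.5000)(0.7071) = -0.86603,
so c = arccos(-0.86603) = 2.61800 rad.
Distance = R·c = 6371 × 2.6180 ≈ 16679 km.

16679 km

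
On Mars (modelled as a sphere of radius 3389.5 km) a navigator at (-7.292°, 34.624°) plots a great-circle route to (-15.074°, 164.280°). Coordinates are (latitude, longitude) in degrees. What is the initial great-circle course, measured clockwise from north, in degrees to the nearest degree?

114°

With φ₁ = -0.1273, φ₂ = -0.2631, Δλ = 2.2629 rad, the forward-azimuth formula gives
θ = atan2( sin Δλ cos φ₂ , cos φ₁ sin φ₂ − sin φ₁ cos φ₂ cos Δλ ) = atan2(0.7434, -0.3362) = 114.33°.
So the initial bearing is 114°.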